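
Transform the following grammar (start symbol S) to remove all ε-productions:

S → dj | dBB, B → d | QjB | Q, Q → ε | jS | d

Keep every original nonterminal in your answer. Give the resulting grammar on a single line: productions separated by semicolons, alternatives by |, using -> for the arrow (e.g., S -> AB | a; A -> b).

Nullable set: {B, Q}.
S -> dBB: B, B nullable, giving d | dB | dBB.
B -> Q: Q nullable, giving Q.
B -> QjB: Q, B nullable, giving Qj | QjB | j | jB.
Drop Q -> ε.
Unchanged (no nullable symbols): S -> dj; B -> d; Q -> d; Q -> jS.

S -> d | dB | dj | dBB; B -> Q | d | j | Qj | jB | QjB; Q -> d | jS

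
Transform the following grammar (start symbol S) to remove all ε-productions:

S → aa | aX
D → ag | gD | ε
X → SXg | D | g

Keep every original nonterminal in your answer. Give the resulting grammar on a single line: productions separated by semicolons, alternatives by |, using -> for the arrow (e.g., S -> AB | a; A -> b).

Nullable set: {D, X}.
S -> aX: X nullable, giving a | aX.
Drop D -> ε.
D -> gD: D nullable, giving g | gD.
X -> D: D nullable, giving D.
X -> SXg: X nullable, giving SXg | Sg.
Unchanged (no nullable symbols): S -> aa; D -> ag; X -> g.

S -> a | aX | aa; D -> g | ag | gD; X -> D | g | Sg | SXg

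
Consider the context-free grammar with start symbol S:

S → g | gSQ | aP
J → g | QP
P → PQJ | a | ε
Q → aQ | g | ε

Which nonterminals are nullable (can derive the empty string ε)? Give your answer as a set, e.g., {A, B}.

{J, P, Q}

Directly nullable (have an ε-rule): {P, Q}.
J is nullable via J -> QP (every symbol on the right is already known nullable).
Not nullable: S — each has a terminal in every rule's right-hand side or depends on a non-nullable symbol.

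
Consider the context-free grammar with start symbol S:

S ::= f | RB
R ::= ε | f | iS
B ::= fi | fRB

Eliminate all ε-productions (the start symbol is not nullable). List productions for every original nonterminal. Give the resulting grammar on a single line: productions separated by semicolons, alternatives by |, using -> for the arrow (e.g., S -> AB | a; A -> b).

S -> B | f | RB; B -> fB | fi | fRB; R -> f | iS

Nullable set: {R}.
S -> RB: R nullable, giving B | RB.
B -> fRB: R nullable, giving fB | fRB.
Drop R -> ε.
Unchanged (no nullable symbols): S -> f; B -> fi; R -> f; R -> iS.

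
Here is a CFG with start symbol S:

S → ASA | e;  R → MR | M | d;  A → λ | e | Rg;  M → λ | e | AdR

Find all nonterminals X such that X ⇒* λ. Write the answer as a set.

{A, M, R}

Directly nullable (have an ε-rule): {A, M}.
R is nullable via R -> M (every symbol on the right is already known nullable).
Not nullable: S — each has a terminal in every rule's right-hand side or depends on a non-nullable symbol.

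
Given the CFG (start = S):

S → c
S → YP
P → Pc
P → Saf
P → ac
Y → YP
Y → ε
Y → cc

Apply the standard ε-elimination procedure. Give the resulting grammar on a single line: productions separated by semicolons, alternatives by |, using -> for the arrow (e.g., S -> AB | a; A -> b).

Nullable set: {Y}.
S -> YP: Y nullable, giving P | YP.
Drop Y -> ε.
Y -> YP: Y nullable, giving P | YP.
Unchanged (no nullable symbols): S -> c; P -> Pc; P -> Saf; P -> ac; Y -> cc.

S -> P | c | YP; P -> Pc | ac | Saf; Y -> P | YP | cc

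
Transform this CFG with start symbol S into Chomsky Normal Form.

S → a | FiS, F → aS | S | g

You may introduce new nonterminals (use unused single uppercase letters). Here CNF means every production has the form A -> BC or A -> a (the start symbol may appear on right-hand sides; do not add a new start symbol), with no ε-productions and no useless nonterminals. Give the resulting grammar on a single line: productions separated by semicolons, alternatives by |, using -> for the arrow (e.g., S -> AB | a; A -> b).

No ε-productions.
After unit-elimination: S -> a | FiS; F -> a | g | aS | FiS.
TERM: introduce B -> a, A -> i and substitute in every rule of length ≥2.
BIN: F -> FAS becomes F -> FC, C -> AS; S -> FAS becomes S -> FD, D -> AS.

S -> a | FD; A -> i; B -> a; C -> AS; D -> AS; F -> a | g | BS | FC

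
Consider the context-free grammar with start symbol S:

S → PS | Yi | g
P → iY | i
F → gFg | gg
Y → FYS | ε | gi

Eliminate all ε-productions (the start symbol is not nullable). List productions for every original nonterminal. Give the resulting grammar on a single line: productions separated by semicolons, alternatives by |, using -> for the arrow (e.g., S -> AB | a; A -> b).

Nullable set: {Y}.
S -> Yi: Y nullable, giving Yi | i.
P -> iY: Y nullable, giving i | iY.
Drop Y -> ε.
Y -> FYS: Y nullable, giving FS | FYS.
Unchanged (no nullable symbols): S -> PS; S -> g; F -> gFg; F -> gg; P -> i; Y -> gi.

S -> g | i | PS | Yi; F -> gg | gFg; P -> i | iY; Y -> FS | gi | FYS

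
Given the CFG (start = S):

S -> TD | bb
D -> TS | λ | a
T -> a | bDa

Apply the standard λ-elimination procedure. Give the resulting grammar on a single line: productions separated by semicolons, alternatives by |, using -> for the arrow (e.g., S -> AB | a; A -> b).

Nullable set: {D}.
S -> TD: D nullable, giving T | TD.
Drop D -> λ.
T -> bDa: D nullable, giving bDa | ba.
Unchanged (no nullable symbols): S -> bb; D -> TS; D -> a; T -> a.

S -> T | TD | bb; D -> a | TS; T -> a | ba | bDa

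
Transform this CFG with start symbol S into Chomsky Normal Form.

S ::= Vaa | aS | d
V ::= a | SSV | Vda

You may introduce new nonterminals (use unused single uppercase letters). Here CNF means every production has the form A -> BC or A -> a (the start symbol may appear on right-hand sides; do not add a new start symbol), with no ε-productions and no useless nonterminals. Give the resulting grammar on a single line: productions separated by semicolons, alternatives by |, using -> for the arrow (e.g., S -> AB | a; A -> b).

S -> d | AS | VC; A -> a; B -> d; C -> AA; D -> SV; E -> BA; V -> a | SD | VE

No ε-productions.
No unit productions to eliminate.
TERM: introduce A -> a, B -> d and substitute in every rule of length ≥2.
BIN: S -> VAA becomes S -> VC, C -> AA; V -> SSV becomes V -> SD, D -> SV; V -> VBA becomes V -> VE, E -> BA.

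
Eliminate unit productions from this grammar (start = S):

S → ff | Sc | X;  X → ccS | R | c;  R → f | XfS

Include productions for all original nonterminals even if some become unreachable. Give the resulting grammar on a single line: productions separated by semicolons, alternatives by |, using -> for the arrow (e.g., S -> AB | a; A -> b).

Unit productions: S->X, X->R.
Unit pairs (A ⇒* B via units): (S,R), (S,X), (X,R).
S: inherits non-unit rules of {R, S, X} → Sc | XfS | c | ccS | f | ff.
R: inherits non-unit rules of {R} → XfS | f.
X: inherits non-unit rules of {R, X} → XfS | c | ccS | f.

S -> c | f | Sc | ff | XfS | ccS; R -> f | XfS; X -> c | f | XfS | ccS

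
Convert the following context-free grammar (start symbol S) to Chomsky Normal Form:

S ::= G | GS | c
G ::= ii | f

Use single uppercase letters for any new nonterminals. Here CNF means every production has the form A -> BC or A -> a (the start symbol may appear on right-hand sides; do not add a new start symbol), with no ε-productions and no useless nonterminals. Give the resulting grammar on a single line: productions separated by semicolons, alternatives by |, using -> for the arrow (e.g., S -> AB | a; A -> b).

No ε-productions.
After unit-elimination: S -> c | f | GS | ii; G -> f | ii.
TERM: introduce A -> i and substitute in every rule of length ≥2.

S -> c | f | AA | GS; A -> i; G -> f | AA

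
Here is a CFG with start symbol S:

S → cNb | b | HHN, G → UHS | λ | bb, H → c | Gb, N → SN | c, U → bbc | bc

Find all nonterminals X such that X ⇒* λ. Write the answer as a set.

Directly nullable (have an ε-rule): {G}.
Not nullable: H, N, S, U — each has a terminal in every rule's right-hand side or depends on a non-nullable symbol.

{G}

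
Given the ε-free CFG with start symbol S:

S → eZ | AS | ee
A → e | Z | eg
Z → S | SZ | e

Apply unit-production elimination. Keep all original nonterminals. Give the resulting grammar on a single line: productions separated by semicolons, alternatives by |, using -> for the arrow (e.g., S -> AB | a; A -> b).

S -> AS | eZ | ee; A -> e | AS | SZ | eZ | ee | eg; Z -> e | AS | SZ | eZ | ee

Unit productions: A->Z, Z->S.
Unit pairs (A ⇒* B via units): (A,S), (A,Z), (Z,S).
S: inherits non-unit rules of {S} → AS | eZ | ee.
A: inherits non-unit rules of {A, S, Z} → AS | SZ | e | eZ | ee | eg.
Z: inherits non-unit rules of {S, Z} → AS | SZ | e | eZ | ee.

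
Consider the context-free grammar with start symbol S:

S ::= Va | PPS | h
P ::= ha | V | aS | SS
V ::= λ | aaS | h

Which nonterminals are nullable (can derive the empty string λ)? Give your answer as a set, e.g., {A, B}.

{P, V}

Directly nullable (have an ε-rule): {V}.
P is nullable via P -> V (every symbol on the right is already known nullable).
Not nullable: S — each has a terminal in every rule's right-hand side or depends on a non-nullable symbol.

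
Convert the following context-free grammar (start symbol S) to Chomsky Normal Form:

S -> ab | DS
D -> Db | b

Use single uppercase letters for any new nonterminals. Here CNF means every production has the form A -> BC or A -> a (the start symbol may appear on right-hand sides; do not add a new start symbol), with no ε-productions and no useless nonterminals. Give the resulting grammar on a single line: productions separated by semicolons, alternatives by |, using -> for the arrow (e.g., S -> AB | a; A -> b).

S -> BA | DS; A -> b; B -> a; D -> b | DA

No ε-productions.
No unit productions to eliminate.
TERM: introduce B -> a, A -> b and substitute in every rule of length ≥2.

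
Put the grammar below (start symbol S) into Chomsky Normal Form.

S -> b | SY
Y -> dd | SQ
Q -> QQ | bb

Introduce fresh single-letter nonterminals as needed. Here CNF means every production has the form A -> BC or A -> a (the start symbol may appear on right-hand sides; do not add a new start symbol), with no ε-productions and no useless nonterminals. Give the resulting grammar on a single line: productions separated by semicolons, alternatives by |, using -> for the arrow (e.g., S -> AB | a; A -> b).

S -> b | SY; A -> b; B -> d; Q -> AA | QQ; Y -> BB | SQ

No ε-productions.
No unit productions to eliminate.
TERM: introduce A -> b, B -> d and substitute in every rule of length ≥2.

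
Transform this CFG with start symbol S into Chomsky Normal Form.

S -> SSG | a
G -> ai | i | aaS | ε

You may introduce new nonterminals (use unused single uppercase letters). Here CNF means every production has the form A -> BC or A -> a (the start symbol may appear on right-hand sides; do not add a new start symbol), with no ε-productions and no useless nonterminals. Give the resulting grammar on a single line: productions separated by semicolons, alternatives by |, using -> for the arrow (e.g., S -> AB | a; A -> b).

S -> a | SD | SS; A -> a; B -> i; C -> AS; D -> SG; G -> i | AB | AC

Nullable: {G}; after ε-elimination: S -> a | SS | SSG; G -> i | ai | aaS.
No unit productions to eliminate.
TERM: introduce A -> a, B -> i and substitute in every rule of length ≥2.
BIN: G -> AAS becomes G -> AC, C -> AS; S -> SSG becomes S -> SD, D -> SG.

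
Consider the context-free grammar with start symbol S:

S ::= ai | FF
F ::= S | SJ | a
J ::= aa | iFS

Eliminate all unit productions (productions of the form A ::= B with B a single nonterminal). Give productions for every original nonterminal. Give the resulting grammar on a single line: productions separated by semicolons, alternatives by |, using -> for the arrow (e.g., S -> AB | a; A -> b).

Unit productions: F->S.
Unit pairs (A ⇒* B via units): (F,S).
S: inherits non-unit rules of {S} → FF | ai.
F: inherits non-unit rules of {F, S} → FF | SJ | a | ai.
J: inherits non-unit rules of {J} → aa | iFS.

S -> FF | ai; F -> a | FF | SJ | ai; J -> aa | iFS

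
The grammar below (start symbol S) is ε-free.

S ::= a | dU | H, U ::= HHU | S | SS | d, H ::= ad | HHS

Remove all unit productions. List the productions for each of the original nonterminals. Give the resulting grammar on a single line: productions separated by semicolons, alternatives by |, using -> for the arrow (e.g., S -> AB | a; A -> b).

Unit productions: S->H, U->S.
Unit pairs (A ⇒* B via units): (S,H), (U,H), (U,S).
S: inherits non-unit rules of {H, S} → HHS | a | ad | dU.
H: inherits non-unit rules of {H} → HHS | ad.
U: inherits non-unit rules of {H, S, U} → HHS | HHU | SS | a | ad | d | dU.

S -> a | ad | dU | HHS; H -> ad | HHS; U -> a | d | SS | ad | dU | HHS | HHU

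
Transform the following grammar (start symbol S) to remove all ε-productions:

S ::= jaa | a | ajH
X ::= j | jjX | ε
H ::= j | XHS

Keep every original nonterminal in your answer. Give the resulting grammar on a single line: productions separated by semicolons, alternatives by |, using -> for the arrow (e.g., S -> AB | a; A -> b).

Nullable set: {X}.
H -> XHS: X nullable, giving HS | XHS.
Drop X -> ε.
X -> jjX: X nullable, giving jj | jjX.
Unchanged (no nullable symbols): S -> a; S -> ajH; S -> jaa; H -> j; X -> j.

S -> a | ajH | jaa; H -> j | HS | XHS; X -> j | jj | jjX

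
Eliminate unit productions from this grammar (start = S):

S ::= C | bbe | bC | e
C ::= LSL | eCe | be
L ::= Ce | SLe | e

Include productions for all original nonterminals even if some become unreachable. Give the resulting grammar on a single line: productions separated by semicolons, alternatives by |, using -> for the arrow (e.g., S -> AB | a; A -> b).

Unit productions: S->C.
Unit pairs (A ⇒* B via units): (S,C).
S: inherits non-unit rules of {C, S} → LSL | bC | bbe | be | e | eCe.
C: inherits non-unit rules of {C} → LSL | be | eCe.
L: inherits non-unit rules of {L} → Ce | SLe | e.

S -> e | bC | be | LSL | bbe | eCe; C -> be | LSL | eCe; L -> e | Ce | SLe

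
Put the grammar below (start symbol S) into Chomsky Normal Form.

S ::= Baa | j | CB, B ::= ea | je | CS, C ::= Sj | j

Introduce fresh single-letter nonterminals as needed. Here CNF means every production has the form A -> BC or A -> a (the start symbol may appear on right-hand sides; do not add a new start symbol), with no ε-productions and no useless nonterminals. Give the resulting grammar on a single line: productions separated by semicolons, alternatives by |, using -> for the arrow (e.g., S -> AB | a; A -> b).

No ε-productions.
No unit productions to eliminate.
TERM: introduce D -> a, A -> e, E -> j and substitute in every rule of length ≥2.
BIN: S -> BDD becomes S -> BF, F -> DD.

S -> j | BF | CB; A -> e; B -> AD | CS | EA; C -> j | SE; D -> a; E -> j; F -> DD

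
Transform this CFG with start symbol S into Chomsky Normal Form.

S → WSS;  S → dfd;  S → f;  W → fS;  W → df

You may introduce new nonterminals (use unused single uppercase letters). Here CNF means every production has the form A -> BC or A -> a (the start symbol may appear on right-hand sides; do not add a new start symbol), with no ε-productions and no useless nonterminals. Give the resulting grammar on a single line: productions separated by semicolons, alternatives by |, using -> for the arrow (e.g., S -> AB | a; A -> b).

No ε-productions.
No unit productions to eliminate.
TERM: introduce A -> d, B -> f and substitute in every rule of length ≥2.
BIN: S -> ABA becomes S -> AC, C -> BA; S -> WSS becomes S -> WD, D -> SS.

S -> f | AC | WD; A -> d; B -> f; C -> BA; D -> SS; W -> AB | BS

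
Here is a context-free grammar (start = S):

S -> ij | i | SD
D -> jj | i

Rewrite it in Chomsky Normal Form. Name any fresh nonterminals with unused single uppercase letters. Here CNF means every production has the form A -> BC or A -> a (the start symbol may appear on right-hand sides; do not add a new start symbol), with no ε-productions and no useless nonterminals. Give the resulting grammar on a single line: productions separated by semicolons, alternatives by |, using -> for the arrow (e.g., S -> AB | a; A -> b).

S -> i | BA | SD; A -> j; B -> i; D -> i | AA

No ε-productions.
No unit productions to eliminate.
TERM: introduce B -> i, A -> j and substitute in every rule of length ≥2.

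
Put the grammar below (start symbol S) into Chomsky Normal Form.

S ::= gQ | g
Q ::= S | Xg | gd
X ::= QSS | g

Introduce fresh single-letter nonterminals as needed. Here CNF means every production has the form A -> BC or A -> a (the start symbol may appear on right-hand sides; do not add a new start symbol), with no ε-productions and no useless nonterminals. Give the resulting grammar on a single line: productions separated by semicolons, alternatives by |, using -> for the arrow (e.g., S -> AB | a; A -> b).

S -> g | AQ; A -> g; B -> d; C -> SS; Q -> g | AB | AQ | XA; X -> g | QC

No ε-productions.
After unit-elimination: S -> g | gQ; Q -> g | Xg | gQ | gd; X -> g | QSS.
TERM: introduce B -> d, A -> g and substitute in every rule of length ≥2.
BIN: X -> QSS becomes X -> QC, C -> SS.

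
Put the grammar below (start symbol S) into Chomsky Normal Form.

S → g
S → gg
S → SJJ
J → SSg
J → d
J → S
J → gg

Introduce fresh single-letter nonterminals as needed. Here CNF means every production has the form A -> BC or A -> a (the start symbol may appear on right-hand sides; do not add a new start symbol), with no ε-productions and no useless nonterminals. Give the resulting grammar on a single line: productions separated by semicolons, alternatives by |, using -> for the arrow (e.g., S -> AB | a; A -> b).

S -> g | AA | SD; A -> g; B -> JJ; C -> SA; D -> JJ; J -> d | g | AA | SB | SC

No ε-productions.
After unit-elimination: S -> g | gg | SJJ; J -> d | g | gg | SJJ | SSg.
TERM: introduce A -> g and substitute in every rule of length ≥2.
BIN: J -> SJJ becomes J -> SB, B -> JJ; J -> SSA becomes J -> SC, C -> SA; S -> SJJ becomes S -> SD, D -> JJ.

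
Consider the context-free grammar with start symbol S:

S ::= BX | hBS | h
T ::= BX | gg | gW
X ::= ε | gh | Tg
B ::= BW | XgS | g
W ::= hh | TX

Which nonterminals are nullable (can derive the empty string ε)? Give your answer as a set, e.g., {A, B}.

Directly nullable (have an ε-rule): {X}.
Not nullable: B, S, T, W — each has a terminal in every rule's right-hand side or depends on a non-nullable symbol.

{X}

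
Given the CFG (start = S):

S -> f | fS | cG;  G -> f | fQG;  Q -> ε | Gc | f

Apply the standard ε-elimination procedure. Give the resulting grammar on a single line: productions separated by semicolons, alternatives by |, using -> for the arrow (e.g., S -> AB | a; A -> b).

Nullable set: {Q}.
G -> fQG: Q nullable, giving fG | fQG.
Drop Q -> ε.
Unchanged (no nullable symbols): S -> cG; S -> f; S -> fS; G -> f; Q -> Gc; Q -> f.

S -> f | cG | fS; G -> f | fG | fQG; Q -> f | Gc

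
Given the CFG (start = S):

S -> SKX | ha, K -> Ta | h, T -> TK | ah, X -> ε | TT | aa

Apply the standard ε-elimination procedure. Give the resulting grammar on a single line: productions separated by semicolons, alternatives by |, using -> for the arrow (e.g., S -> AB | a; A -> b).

S -> SK | ha | SKX; K -> h | Ta; T -> TK | ah; X -> TT | aa

Nullable set: {X}.
S -> SKX: X nullable, giving SK | SKX.
Drop X -> ε.
Unchanged (no nullable symbols): S -> ha; K -> Ta; K -> h; T -> TK; T -> ah; X -> TT; X -> aa.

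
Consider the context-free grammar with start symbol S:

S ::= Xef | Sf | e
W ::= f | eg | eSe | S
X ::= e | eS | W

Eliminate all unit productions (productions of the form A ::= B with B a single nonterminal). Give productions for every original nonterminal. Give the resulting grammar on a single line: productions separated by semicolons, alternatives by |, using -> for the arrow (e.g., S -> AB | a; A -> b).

S -> e | Sf | Xef; W -> e | f | Sf | eg | Xef | eSe; X -> e | f | Sf | eS | eg | Xef | eSe

Unit productions: W->S, X->W.
Unit pairs (A ⇒* B via units): (W,S), (X,S), (X,W).
S: inherits non-unit rules of {S} → Sf | Xef | e.
W: inherits non-unit rules of {S, W} → Sf | Xef | e | eSe | eg | f.
X: inherits non-unit rules of {S, W, X} → Sf | Xef | e | eS | eSe | eg | f.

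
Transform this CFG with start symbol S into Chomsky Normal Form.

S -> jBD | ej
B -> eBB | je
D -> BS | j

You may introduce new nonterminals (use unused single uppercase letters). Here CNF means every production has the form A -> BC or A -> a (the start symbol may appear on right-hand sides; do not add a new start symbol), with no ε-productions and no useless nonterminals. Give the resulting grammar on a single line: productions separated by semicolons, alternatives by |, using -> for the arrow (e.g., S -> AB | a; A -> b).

No ε-productions.
No unit productions to eliminate.
TERM: introduce A -> e, C -> j and substitute in every rule of length ≥2.
BIN: B -> ABB becomes B -> AE, E -> BB; S -> CBD becomes S -> CF, F -> BD.

S -> AC | CF; A -> e; B -> AE | CA; C -> j; D -> j | BS; E -> BB; F -> BD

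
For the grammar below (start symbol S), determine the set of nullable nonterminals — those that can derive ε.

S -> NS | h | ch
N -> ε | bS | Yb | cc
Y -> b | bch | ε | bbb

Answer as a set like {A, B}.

Directly nullable (have an ε-rule): {N, Y}.
Not nullable: S — each has a terminal in every rule's right-hand side or depends on a non-nullable symbol.

{N, Y}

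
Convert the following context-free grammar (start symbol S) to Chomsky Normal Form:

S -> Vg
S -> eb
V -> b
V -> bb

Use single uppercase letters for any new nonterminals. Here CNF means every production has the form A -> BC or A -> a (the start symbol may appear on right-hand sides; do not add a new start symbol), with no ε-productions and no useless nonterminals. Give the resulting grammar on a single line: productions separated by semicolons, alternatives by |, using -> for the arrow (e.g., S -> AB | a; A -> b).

S -> BC | VA; A -> g; B -> e; C -> b; V -> b | CC

No ε-productions.
No unit productions to eliminate.
TERM: introduce C -> b, B -> e, A -> g and substitute in every rule of length ≥2.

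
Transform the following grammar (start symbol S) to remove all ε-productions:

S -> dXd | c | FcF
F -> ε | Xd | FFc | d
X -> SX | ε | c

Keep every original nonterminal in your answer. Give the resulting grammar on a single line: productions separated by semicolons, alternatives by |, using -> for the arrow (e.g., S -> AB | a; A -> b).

S -> c | Fc | cF | dd | FcF | dXd; F -> c | d | Fc | Xd | FFc; X -> S | c | SX

Nullable set: {F, X}.
S -> FcF: F, F nullable, giving Fc | FcF | c | cF.
S -> dXd: X nullable, giving dXd | dd.
Drop F -> ε.
F -> FFc: F, F nullable, giving FFc | Fc | c.
F -> Xd: X nullable, giving Xd | d.
Drop X -> ε.
X -> SX: X nullable, giving S | SX.
Unchanged (no nullable symbols): S -> c; F -> d; X -> c.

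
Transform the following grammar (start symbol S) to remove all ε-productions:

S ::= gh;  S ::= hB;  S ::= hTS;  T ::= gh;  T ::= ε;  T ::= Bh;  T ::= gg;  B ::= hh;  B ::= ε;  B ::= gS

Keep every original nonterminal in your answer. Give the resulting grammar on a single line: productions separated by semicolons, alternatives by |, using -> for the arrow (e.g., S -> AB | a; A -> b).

Nullable set: {B, T}.
S -> hB: B nullable, giving h | hB.
S -> hTS: T nullable, giving hS | hTS.
Drop B -> ε.
Drop T -> ε.
T -> Bh: B nullable, giving Bh | h.
Unchanged (no nullable symbols): S -> gh; B -> gS; B -> hh; T -> gg; T -> gh.

S -> h | gh | hB | hS | hTS; B -> gS | hh; T -> h | Bh | gg | gh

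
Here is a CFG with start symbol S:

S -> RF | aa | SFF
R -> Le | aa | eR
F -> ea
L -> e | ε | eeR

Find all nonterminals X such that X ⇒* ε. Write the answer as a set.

Directly nullable (have an ε-rule): {L}.
Not nullable: F, R, S — each has a terminal in every rule's right-hand side or depends on a non-nullable symbol.

{L}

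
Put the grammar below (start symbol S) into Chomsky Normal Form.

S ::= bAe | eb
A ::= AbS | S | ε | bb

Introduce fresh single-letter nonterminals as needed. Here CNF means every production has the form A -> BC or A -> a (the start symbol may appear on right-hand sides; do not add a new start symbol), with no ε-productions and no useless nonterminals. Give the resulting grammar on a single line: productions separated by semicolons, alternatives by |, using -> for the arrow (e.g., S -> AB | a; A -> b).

Nullable: {A}; after ε-elimination: S -> be | eb | bAe; A -> S | bS | bb | AbS.
After unit-elimination: S -> be | eb | bAe; A -> bS | bb | be | eb | AbS | bAe.
TERM: introduce B -> b, C -> e and substitute in every rule of length ≥2.
BIN: A -> ABS becomes A -> AD, D -> BS; A -> BAC becomes A -> BE, E -> AC; S -> BAC becomes S -> BF, F -> AC.

S -> BC | BF | CB; A -> AD | BB | BC | BE | BS | CB; B -> b; C -> e; D -> BS; E -> AC; F -> AC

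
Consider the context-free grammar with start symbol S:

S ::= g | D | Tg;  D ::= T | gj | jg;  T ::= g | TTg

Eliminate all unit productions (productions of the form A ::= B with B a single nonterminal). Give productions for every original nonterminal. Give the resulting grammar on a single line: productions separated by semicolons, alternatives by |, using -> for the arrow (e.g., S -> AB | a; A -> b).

S -> g | Tg | gj | jg | TTg; D -> g | gj | jg | TTg; T -> g | TTg

Unit productions: D->T, S->D.
Unit pairs (A ⇒* B via units): (D,T), (S,D), (S,T).
S: inherits non-unit rules of {D, S, T} → TTg | Tg | g | gj | jg.
D: inherits non-unit rules of {D, T} → TTg | g | gj | jg.
T: inherits non-unit rules of {T} → TTg | g.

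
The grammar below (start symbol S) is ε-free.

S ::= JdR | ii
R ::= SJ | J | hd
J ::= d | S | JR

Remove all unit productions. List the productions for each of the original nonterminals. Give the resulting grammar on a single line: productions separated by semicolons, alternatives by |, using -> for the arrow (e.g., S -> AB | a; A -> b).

S -> ii | JdR; J -> d | JR | ii | JdR; R -> d | JR | SJ | hd | ii | JdR

Unit productions: J->S, R->J.
Unit pairs (A ⇒* B via units): (J,S), (R,J), (R,S).
S: inherits non-unit rules of {S} → JdR | ii.
J: inherits non-unit rules of {J, S} → JR | JdR | d | ii.
R: inherits non-unit rules of {J, R, S} → JR | JdR | SJ | d | hd | ii.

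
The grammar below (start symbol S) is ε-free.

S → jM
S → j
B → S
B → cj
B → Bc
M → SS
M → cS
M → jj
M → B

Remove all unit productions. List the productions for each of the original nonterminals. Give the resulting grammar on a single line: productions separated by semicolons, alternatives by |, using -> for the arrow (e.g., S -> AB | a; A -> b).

S -> j | jM; B -> j | Bc | cj | jM; M -> j | Bc | SS | cS | cj | jM | jj

Unit productions: B->S, M->B.
Unit pairs (A ⇒* B via units): (B,S), (M,B), (M,S).
S: inherits non-unit rules of {S} → j | jM.
B: inherits non-unit rules of {B, S} → Bc | cj | j | jM.
M: inherits non-unit rules of {B, M, S} → Bc | SS | cS | cj | j | jM | jj.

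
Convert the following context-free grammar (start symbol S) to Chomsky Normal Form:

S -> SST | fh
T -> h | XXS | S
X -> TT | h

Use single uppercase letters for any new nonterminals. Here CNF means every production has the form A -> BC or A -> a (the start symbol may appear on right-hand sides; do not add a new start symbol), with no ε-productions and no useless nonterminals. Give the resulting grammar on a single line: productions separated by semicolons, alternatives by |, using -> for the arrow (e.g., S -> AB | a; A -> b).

No ε-productions.
After unit-elimination: S -> fh | SST; T -> h | fh | SST | XXS; X -> h | TT.
TERM: introduce A -> f, B -> h and substitute in every rule of length ≥2.
BIN: S -> SST becomes S -> SC, C -> ST; T -> SST becomes T -> SD, D -> ST; T -> XXS becomes T -> XE, E -> XS.

S -> AB | SC; A -> f; B -> h; C -> ST; D -> ST; E -> XS; T -> h | AB | SD | XE; X -> h | TT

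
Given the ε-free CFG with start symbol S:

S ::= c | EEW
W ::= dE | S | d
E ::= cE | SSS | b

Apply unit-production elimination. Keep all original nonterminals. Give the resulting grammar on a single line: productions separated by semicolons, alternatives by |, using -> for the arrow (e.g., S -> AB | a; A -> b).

S -> c | EEW; E -> b | cE | SSS; W -> c | d | dE | EEW

Unit productions: W->S.
Unit pairs (A ⇒* B via units): (W,S).
S: inherits non-unit rules of {S} → EEW | c.
E: inherits non-unit rules of {E} → SSS | b | cE.
W: inherits non-unit rules of {S, W} → EEW | c | d | dE.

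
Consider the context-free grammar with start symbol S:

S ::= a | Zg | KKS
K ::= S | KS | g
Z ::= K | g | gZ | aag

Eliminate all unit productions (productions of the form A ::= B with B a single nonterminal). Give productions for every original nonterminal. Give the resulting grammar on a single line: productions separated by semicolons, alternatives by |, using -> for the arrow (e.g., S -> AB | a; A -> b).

S -> a | Zg | KKS; K -> a | g | KS | Zg | KKS; Z -> a | g | KS | Zg | gZ | KKS | aag

Unit productions: K->S, Z->K.
Unit pairs (A ⇒* B via units): (K,S), (Z,K), (Z,S).
S: inherits non-unit rules of {S} → KKS | Zg | a.
K: inherits non-unit rules of {K, S} → KKS | KS | Zg | a | g.
Z: inherits non-unit rules of {K, S, Z} → KKS | KS | Zg | a | aag | g | gZ.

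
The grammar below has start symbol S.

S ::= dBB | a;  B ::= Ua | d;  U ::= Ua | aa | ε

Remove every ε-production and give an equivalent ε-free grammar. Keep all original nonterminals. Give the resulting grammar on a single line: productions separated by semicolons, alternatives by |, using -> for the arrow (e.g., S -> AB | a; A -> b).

Nullable set: {U}.
B -> Ua: U nullable, giving Ua | a.
Drop U -> ε.
U -> Ua: U nullable, giving Ua | a.
Unchanged (no nullable symbols): S -> a; S -> dBB; B -> d; U -> aa.

S -> a | dBB; B -> a | d | Ua; U -> a | Ua | aa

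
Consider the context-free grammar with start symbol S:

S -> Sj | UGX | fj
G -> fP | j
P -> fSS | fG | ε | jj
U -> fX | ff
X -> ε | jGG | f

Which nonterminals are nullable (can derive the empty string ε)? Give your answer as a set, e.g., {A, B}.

Directly nullable (have an ε-rule): {P, X}.
Not nullable: G, S, U — each has a terminal in every rule's right-hand side or depends on a non-nullable symbol.

{P, X}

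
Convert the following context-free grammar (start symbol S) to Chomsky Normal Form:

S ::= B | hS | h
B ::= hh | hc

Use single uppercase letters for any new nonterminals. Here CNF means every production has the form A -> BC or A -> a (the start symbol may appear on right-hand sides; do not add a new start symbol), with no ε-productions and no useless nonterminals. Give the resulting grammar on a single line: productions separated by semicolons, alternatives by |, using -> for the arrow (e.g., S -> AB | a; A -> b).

No ε-productions.
After unit-elimination: S -> h | hS | hc | hh; B -> hc | hh.
TERM: introduce C -> c, A -> h and substitute in every rule of length ≥2.
Drop unreachable/unproductive: B.

S -> h | AA | AC | AS; A -> h; C -> c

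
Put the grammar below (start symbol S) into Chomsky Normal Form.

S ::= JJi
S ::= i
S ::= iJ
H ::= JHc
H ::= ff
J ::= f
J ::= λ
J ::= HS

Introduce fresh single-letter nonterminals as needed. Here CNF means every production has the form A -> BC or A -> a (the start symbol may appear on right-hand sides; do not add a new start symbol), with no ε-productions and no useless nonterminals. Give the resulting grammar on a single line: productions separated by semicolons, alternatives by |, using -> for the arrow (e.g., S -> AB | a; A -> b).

S -> i | CJ | JC | JE; A -> c; B -> f; C -> i; D -> HA; E -> JC; H -> BB | HA | JD; J -> f | HS

Nullable: {J}; after ε-elimination: S -> i | Ji | iJ | JJi; H -> Hc | ff | JHc; J -> f | HS.
No unit productions to eliminate.
TERM: introduce A -> c, B -> f, C -> i and substitute in every rule of length ≥2.
BIN: H -> JHA becomes H -> JD, D -> HA; S -> JJC becomes S -> JE, E -> JC.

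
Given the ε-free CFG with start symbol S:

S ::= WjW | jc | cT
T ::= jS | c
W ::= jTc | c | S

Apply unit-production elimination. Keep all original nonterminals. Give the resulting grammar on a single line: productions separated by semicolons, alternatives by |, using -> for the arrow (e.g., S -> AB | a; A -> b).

S -> cT | jc | WjW; T -> c | jS; W -> c | cT | jc | WjW | jTc

Unit productions: W->S.
Unit pairs (A ⇒* B via units): (W,S).
S: inherits non-unit rules of {S} → WjW | cT | jc.
T: inherits non-unit rules of {T} → c | jS.
W: inherits non-unit rules of {S, W} → WjW | c | cT | jTc | jc.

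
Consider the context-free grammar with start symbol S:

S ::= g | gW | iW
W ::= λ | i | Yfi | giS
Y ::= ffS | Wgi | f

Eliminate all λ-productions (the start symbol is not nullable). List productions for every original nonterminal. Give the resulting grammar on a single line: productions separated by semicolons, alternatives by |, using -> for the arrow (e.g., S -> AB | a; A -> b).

S -> g | i | gW | iW; W -> i | Yfi | giS; Y -> f | gi | Wgi | ffS

Nullable set: {W}.
S -> gW: W nullable, giving g | gW.
S -> iW: W nullable, giving i | iW.
Drop W -> λ.
Y -> Wgi: W nullable, giving Wgi | gi.
Unchanged (no nullable symbols): S -> g; W -> Yfi; W -> giS; W -> i; Y -> f; Y -> ffS.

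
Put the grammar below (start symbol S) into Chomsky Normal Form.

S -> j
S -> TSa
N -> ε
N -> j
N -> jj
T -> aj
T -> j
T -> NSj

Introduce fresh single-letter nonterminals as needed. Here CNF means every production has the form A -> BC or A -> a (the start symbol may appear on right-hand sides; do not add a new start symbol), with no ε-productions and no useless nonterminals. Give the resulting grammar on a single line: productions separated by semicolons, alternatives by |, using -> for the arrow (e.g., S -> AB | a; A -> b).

Nullable: {N}; after ε-elimination: S -> j | TSa; N -> j | jj; T -> j | Sj | aj | NSj.
No unit productions to eliminate.
TERM: introduce B -> a, A -> j and substitute in every rule of length ≥2.
BIN: S -> TSB becomes S -> TC, C -> SB; T -> NSA becomes T -> ND, D -> SA.

S -> j | TC; A -> j; B -> a; C -> SB; D -> SA; N -> j | AA; T -> j | BA | ND | SA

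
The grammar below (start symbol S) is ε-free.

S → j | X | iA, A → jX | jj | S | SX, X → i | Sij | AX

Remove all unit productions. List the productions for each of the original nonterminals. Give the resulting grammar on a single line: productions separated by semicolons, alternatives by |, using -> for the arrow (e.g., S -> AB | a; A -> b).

S -> i | j | AX | iA | Sij; A -> i | j | AX | SX | iA | jX | jj | Sij; X -> i | AX | Sij

Unit productions: A->S, S->X.
Unit pairs (A ⇒* B via units): (A,S), (A,X), (S,X).
S: inherits non-unit rules of {S, X} → AX | Sij | i | iA | j.
A: inherits non-unit rules of {A, S, X} → AX | SX | Sij | i | iA | j | jX | jj.
X: inherits non-unit rules of {X} → AX | Sij | i.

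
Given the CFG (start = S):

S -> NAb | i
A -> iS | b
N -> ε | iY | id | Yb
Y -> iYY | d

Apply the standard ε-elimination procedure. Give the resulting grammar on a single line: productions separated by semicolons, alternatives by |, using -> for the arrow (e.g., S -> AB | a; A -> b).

S -> i | Ab | NAb; A -> b | iS; N -> Yb | iY | id; Y -> d | iYY

Nullable set: {N}.
S -> NAb: N nullable, giving Ab | NAb.
Drop N -> ε.
Unchanged (no nullable symbols): S -> i; A -> b; A -> iS; N -> Yb; N -> iY; N -> id; Y -> d; Y -> iYY.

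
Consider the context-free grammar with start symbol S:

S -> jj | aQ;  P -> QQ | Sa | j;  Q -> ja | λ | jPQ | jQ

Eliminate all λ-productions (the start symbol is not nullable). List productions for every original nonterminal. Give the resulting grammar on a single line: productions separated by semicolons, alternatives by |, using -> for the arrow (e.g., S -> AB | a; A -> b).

Nullable set: {P, Q}.
S -> aQ: Q nullable, giving a | aQ.
P -> QQ: Q, Q nullable, giving Q | QQ.
Drop Q -> λ.
Q -> jPQ: P, Q nullable, giving j | jP | jPQ | jQ.
Q -> jQ: Q nullable, giving j | jQ.
Unchanged (no nullable symbols): S -> jj; P -> Sa; P -> j; Q -> ja.

S -> a | aQ | jj; P -> Q | j | QQ | Sa; Q -> j | jP | jQ | ja | jPQ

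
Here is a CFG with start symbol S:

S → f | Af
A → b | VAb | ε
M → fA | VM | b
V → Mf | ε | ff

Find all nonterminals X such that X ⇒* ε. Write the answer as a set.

{A, V}

Directly nullable (have an ε-rule): {A, V}.
Not nullable: M, S — each has a terminal in every rule's right-hand side or depends on a non-nullable symbol.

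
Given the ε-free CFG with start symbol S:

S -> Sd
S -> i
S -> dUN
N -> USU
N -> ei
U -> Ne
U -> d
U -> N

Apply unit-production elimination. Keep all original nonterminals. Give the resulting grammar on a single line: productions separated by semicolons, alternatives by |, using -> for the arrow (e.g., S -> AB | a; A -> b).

Unit productions: U->N.
Unit pairs (A ⇒* B via units): (U,N).
S: inherits non-unit rules of {S} → Sd | dUN | i.
N: inherits non-unit rules of {N} → USU | ei.
U: inherits non-unit rules of {N, U} → Ne | USU | d | ei.

S -> i | Sd | dUN; N -> ei | USU; U -> d | Ne | ei | USU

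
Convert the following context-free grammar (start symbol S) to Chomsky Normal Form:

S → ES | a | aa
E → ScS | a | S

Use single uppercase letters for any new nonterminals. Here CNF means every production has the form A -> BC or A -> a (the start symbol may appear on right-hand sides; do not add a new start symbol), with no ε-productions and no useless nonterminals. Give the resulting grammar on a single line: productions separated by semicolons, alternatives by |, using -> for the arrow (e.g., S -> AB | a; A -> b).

S -> a | BB | ES; A -> c; B -> a; C -> AS; E -> a | BB | ES | SC

No ε-productions.
After unit-elimination: S -> a | ES | aa; E -> a | ES | aa | ScS.
TERM: introduce B -> a, A -> c and substitute in every rule of length ≥2.
BIN: E -> SAS becomes E -> SC, C -> AS.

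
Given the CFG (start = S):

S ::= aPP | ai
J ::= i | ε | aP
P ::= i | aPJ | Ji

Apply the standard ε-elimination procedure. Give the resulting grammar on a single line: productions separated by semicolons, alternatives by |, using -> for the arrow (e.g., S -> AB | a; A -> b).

S -> ai | aPP; J -> i | aP; P -> i | Ji | aP | aPJ

Nullable set: {J}.
Drop J -> ε.
P -> Ji: J nullable, giving Ji | i.
P -> aPJ: J nullable, giving aP | aPJ.
Unchanged (no nullable symbols): S -> aPP; S -> ai; J -> aP; J -> i; P -> i.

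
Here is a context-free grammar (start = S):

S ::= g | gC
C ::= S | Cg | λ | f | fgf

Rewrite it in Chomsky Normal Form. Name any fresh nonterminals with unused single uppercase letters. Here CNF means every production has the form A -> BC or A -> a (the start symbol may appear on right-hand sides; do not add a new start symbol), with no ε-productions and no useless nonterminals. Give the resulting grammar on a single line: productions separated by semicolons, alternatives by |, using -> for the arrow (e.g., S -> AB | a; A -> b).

S -> g | AC; A -> g; B -> f; C -> f | g | AC | BD | CA; D -> AB

Nullable: {C}; after ε-elimination: S -> g | gC; C -> S | f | g | Cg | fgf.
After unit-elimination: S -> g | gC; C -> f | g | Cg | gC | fgf.
TERM: introduce B -> f, A -> g and substitute in every rule of length ≥2.
BIN: C -> BAB becomes C -> BD, D -> AB.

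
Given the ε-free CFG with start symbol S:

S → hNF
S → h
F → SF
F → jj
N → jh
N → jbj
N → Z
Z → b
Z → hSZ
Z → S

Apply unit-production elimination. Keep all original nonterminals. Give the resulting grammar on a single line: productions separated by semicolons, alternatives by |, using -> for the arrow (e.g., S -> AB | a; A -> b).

Unit productions: N->Z, Z->S.
Unit pairs (A ⇒* B via units): (N,S), (N,Z), (Z,S).
S: inherits non-unit rules of {S} → h | hNF.
F: inherits non-unit rules of {F} → SF | jj.
N: inherits non-unit rules of {N, S, Z} → b | h | hNF | hSZ | jbj | jh.
Z: inherits non-unit rules of {S, Z} → b | h | hNF | hSZ.

S -> h | hNF; F -> SF | jj; N -> b | h | jh | hNF | hSZ | jbj; Z -> b | h | hNF | hSZ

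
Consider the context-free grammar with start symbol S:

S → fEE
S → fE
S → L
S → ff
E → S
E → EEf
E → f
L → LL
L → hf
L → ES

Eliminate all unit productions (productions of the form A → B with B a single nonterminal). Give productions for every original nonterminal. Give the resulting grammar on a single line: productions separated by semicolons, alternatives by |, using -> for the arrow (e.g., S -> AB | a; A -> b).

Unit productions: E->S, S->L.
Unit pairs (A ⇒* B via units): (E,L), (E,S), (S,L).
S: inherits non-unit rules of {L, S} → ES | LL | fE | fEE | ff | hf.
E: inherits non-unit rules of {E, L, S} → EEf | ES | LL | f | fE | fEE | ff | hf.
L: inherits non-unit rules of {L} → ES | LL | hf.

S -> ES | LL | fE | ff | hf | fEE; E -> f | ES | LL | fE | ff | hf | EEf | fEE; L -> ES | LL | hf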